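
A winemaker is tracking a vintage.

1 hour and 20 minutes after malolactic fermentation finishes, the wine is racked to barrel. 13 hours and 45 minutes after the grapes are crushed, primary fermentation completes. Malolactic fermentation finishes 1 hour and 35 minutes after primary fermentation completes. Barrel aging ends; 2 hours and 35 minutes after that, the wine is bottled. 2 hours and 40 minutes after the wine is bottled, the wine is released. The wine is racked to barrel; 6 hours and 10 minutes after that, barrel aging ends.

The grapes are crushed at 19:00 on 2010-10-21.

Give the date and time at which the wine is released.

The grapes are crushed: 19:00 Oct 21, 2010.
Primary fermentation completes: 19:00 Oct 21, 2010 + 13h45m = 08:45 Oct 22, 2010.
Malolactic fermentation finishes: 08:45 Oct 22, 2010 + 1h35m = 10:20 Oct 22, 2010.
The wine is racked to barrel: 10:20 Oct 22, 2010 + 1h20m = 11:40 Oct 22, 2010.
Barrel aging ends: 11:40 Oct 22, 2010 + 6h10m = 17:50 Oct 22, 2010.
The wine is bottled: 17:50 Oct 22, 2010 + 2h35m = 20:25 Oct 22, 2010.
The wine is released: 20:25 Oct 22, 2010 + 2h40m = 23:05 Oct 22, 2010.

23:05 on 2010-10-22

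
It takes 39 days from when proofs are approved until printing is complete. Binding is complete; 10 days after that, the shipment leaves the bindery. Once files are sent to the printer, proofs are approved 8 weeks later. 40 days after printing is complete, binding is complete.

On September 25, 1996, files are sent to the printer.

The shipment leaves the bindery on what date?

February 17, 1997

Files are sent to the printer: Sep 25, 1996.
Proofs are approved: Sep 25, 1996 + 8 weeks = Nov 20, 1996.
Printing is complete: Nov 20, 1996 + 39 days = Dec 29, 1996.
Binding is complete: Dec 29, 1996 + 40 days = Feb 7, 1997.
The shipment leaves the bindery: Feb 7, 1997 + 10 days = Feb 17, 1997.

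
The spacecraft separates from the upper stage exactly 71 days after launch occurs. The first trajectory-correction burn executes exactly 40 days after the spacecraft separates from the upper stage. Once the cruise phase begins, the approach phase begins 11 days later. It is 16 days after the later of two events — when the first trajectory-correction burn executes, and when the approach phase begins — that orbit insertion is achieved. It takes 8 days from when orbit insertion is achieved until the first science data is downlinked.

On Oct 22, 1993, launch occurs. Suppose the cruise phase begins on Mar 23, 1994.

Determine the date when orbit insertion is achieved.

Launch occurs: Oct 22, 1993.
The spacecraft separates from the upper stage: Oct 22, 1993 + 71 days = Jan 1, 1994.
The first trajectory-correction burn executes: Jan 1, 1994 + 40 days = Feb 10, 1994.
The cruise phase begins: Mar 23, 1994.
The approach phase begins: Mar 23, 1994 + 11 days = Apr 3, 1994.
Both prerequisites met — the first trajectory-correction burn executes (Feb 10, 1994), the approach phase begins (Apr 3, 1994); the later is Apr 3, 1994.
Orbit insertion is achieved: Apr 3, 1994 + 16 days = Apr 19, 1994.

Apr 19, 1994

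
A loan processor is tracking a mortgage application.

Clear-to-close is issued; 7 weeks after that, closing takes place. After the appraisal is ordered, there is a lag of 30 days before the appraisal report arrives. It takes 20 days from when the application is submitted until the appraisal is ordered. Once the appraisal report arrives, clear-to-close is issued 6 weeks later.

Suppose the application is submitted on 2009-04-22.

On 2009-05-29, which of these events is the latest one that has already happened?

The application is submitted: Apr 22, 2009.
The appraisal is ordered: Apr 22, 2009 + 20 days = May 12, 2009.
The appraisal report arrives: May 12, 2009 + 30 days = Jun 11, 2009.
Clear-to-close is issued: Jun 11, 2009 + 6 weeks = Jul 23, 2009.
Closing takes place: Jul 23, 2009 + 7 weeks = Sep 10, 2009.
May 29, 2009 falls between when the appraisal is ordered (May 12, 2009) and when the appraisal report arrives (Jun 11, 2009).

The appraisal is ordered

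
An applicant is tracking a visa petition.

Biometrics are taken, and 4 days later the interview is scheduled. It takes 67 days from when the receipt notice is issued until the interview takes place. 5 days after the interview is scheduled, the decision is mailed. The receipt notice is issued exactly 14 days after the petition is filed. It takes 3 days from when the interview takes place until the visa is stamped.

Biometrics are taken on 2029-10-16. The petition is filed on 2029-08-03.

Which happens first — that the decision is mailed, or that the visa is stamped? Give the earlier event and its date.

The decision is mailed — 2029-10-25

Biometrics are taken: Oct 16, 2029.
The interview is scheduled: Oct 16, 2029 + 4 days = Oct 20, 2029.
The decision is mailed: Oct 20, 2029 + 5 days = Oct 25, 2029.
The petition is filed: Aug 3, 2029.
The receipt notice is issued: Aug 3, 2029 + 14 days = Aug 17, 2029.
The interview takes place: Aug 17, 2029 + 67 days = Oct 23, 2029.
The visa is stamped: Oct 23, 2029 + 3 days = Oct 26, 2029.
Comparing: the decision is mailed on Oct 25, 2029 vs the visa is stamped on Oct 26, 2029. Earlier: the decision is mailed.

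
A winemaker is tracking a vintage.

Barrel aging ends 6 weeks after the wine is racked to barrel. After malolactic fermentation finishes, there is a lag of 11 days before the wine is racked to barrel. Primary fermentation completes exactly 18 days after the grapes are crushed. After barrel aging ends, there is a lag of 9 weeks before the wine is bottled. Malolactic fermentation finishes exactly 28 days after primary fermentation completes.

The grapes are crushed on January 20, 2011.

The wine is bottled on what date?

July 1, 2011

The grapes are crushed: Jan 20, 2011.
Primary fermentation completes: Jan 20, 2011 + 18 days = Feb 7, 2011.
Malolactic fermentation finishes: Feb 7, 2011 + 28 days = Mar 7, 2011.
The wine is racked to barrel: Mar 7, 2011 + 11 days = Mar 18, 2011.
Barrel aging ends: Mar 18, 2011 + 6 weeks = Apr 29, 2011.
The wine is bottled: Apr 29, 2011 + 9 weeks = Jul 1, 2011.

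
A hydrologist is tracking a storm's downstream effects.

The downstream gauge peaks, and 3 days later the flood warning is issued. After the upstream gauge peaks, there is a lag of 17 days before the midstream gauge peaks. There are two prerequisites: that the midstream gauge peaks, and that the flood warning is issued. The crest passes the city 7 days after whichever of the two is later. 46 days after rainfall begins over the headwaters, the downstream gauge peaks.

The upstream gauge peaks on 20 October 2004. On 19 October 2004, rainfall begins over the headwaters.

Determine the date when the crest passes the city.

The upstream gauge peaks: Oct 20, 2004.
The midstream gauge peaks: Oct 20, 2004 + 17 days = Nov 6, 2004.
Rainfall begins over the headwaters: Oct 19, 2004.
The downstream gauge peaks: Oct 19, 2004 + 46 days = Dec 4, 2004.
The flood warning is issued: Dec 4, 2004 + 3 days = Dec 7, 2004.
Both prerequisites met — the midstream gauge peaks (Nov 6, 2004), the flood warning is issued (Dec 7, 2004); the later is Dec 7, 2004.
The crest passes the city: Dec 7, 2004 + 7 days = Dec 14, 2004.

14 December 2004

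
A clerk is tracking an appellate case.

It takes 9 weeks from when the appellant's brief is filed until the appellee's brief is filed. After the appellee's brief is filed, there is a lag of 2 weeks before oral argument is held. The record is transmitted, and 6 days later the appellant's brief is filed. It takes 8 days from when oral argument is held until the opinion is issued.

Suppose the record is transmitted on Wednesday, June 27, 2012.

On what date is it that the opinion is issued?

The record is transmitted: Jun 27, 2012.
The appellant's brief is filed: Jun 27, 2012 + 6 days = Jul 3, 2012.
The appellee's brief is filed: Jul 3, 2012 + 9 weeks = Sep 4, 2012.
Oral argument is held: Sep 4, 2012 + 2 weeks = Sep 18, 2012.
The opinion is issued: Sep 18, 2012 + 8 days = Sep 26, 2012.

Wednesday, September 26, 2012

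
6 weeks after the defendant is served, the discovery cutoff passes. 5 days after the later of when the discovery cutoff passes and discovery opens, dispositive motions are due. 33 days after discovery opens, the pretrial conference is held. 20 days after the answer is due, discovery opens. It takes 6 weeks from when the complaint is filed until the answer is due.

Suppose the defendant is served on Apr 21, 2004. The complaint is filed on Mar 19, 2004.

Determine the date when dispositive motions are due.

Jun 7, 2004

The defendant is served: Apr 21, 2004.
The discovery cutoff passes: Apr 21, 2004 + 6 weeks = Jun 2, 2004.
The complaint is filed: Mar 19, 2004.
The answer is due: Mar 19, 2004 + 6 weeks = Apr 30, 2004.
Discovery opens: Apr 30, 2004 + 20 days = May 20, 2004.
Both prerequisites met — the discovery cutoff passes (Jun 2, 2004), discovery opens (May 20, 2004); the later is Jun 2, 2004.
Dispositive motions are due: Jun 2, 2004 + 5 days = Jun 7, 2004.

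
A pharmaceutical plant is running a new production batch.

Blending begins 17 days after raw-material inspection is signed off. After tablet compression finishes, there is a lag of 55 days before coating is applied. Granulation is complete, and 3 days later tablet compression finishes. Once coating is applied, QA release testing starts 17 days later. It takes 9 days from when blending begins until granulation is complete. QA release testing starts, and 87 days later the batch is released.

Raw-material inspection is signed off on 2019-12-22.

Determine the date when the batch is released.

2020-06-27

Raw-material inspection is signed off: Dec 22, 2019.
Blending begins: Dec 22, 2019 + 17 days = Jan 8, 2020.
Granulation is complete: Jan 8, 2020 + 9 days = Jan 17, 2020.
Tablet compression finishes: Jan 17, 2020 + 3 days = Jan 20, 2020.
Coating is applied: Jan 20, 2020 + 55 days = Mar 15, 2020.
QA release testing starts: Mar 15, 2020 + 17 days = Apr 1, 2020.
The batch is released: Apr 1, 2020 + 87 days = Jun 27, 2020.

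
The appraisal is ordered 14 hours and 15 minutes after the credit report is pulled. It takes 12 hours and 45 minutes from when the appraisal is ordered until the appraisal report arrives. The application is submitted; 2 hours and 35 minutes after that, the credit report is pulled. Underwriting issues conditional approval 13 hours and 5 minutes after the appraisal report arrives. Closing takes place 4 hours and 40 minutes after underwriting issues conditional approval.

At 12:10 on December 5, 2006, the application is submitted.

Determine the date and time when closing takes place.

The application is submitted: 12:10 Dec 5, 2006.
The credit report is pulled: 12:10 Dec 5, 2006 + 2h35m = 14:45 Dec 5, 2006.
The appraisal is ordered: 14:45 Dec 5, 2006 + 14h15m = 05:00 Dec 6, 2006.
The appraisal report arrives: 05:00 Dec 6, 2006 + 12h45m = 17:45 Dec 6, 2006.
Underwriting issues conditional approval: 17:45 Dec 6, 2006 + 13h05m = 06:50 Dec 7, 2006.
Closing takes place: 06:50 Dec 7, 2006 + 4h40m = 11:30 Dec 7, 2006.

11:30 on December 7, 2006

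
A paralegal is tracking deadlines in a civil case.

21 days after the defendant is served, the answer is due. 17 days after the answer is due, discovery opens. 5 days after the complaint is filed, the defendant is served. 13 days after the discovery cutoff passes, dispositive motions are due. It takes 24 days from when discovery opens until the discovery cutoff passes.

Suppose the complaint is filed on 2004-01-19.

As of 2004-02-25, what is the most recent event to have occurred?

The answer is due

The complaint is filed: Jan 19, 2004.
The defendant is served: Jan 19, 2004 + 5 days = Jan 24, 2004.
The answer is due: Jan 24, 2004 + 21 days = Feb 14, 2004.
Discovery opens: Feb 14, 2004 + 17 days = Mar 2, 2004.
The discovery cutoff passes: Mar 2, 2004 + 24 days = Mar 26, 2004.
Dispositive motions are due: Mar 26, 2004 + 13 days = Apr 8, 2004.
Feb 25, 2004 falls between when the answer is due (Feb 14, 2004) and when discovery opens (Mar 2, 2004).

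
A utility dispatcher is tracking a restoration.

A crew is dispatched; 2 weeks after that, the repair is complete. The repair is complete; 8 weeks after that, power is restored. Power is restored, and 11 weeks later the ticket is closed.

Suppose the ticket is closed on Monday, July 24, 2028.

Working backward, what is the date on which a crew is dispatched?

The ticket is closed: Jul 24, 2028.
Power is restored: Jul 24, 2028 − 11 weeks = May 8, 2028.
The repair is complete: May 8, 2028 − 8 weeks = Mar 13, 2028.
A crew is dispatched: Mar 13, 2028 − 2 weeks = Feb 28, 2028.

Monday, February 28, 2028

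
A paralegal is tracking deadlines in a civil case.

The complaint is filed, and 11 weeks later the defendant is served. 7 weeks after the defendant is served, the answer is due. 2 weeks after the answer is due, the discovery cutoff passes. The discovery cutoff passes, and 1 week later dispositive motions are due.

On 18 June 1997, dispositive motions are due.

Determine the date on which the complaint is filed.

22 January 1997

Dispositive motions are due: Jun 18, 1997.
The discovery cutoff passes: Jun 18, 1997 − 1 week = Jun 11, 1997.
The answer is due: Jun 11, 1997 − 2 weeks = May 28, 1997.
The defendant is served: May 28, 1997 − 7 weeks = Apr 9, 1997.
The complaint is filed: Apr 9, 1997 − 11 weeks = Jan 22, 1997.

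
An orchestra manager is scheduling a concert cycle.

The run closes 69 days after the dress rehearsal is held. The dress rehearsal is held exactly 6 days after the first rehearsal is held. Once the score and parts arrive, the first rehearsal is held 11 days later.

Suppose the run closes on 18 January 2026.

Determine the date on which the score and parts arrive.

The run closes: Jan 18, 2026.
The dress rehearsal is held: Jan 18, 2026 − 69 days = Nov 10, 2025.
The first rehearsal is held: Nov 10, 2025 − 6 days = Nov 4, 2025.
The score and parts arrive: Nov 4, 2025 − 11 days = Oct 24, 2025.

24 October 2025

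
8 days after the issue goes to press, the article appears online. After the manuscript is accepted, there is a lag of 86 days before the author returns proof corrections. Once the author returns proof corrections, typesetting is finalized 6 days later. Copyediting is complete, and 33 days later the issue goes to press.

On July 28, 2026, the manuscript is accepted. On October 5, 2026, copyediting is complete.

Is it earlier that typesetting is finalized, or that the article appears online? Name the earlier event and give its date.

The manuscript is accepted: Jul 28, 2026.
The author returns proof corrections: Jul 28, 2026 + 86 days = Oct 22, 2026.
Typesetting is finalized: Oct 22, 2026 + 6 days = Oct 28, 2026.
Copyediting is complete: Oct 5, 2026.
The issue goes to press: Oct 5, 2026 + 33 days = Nov 7, 2026.
The article appears online: Nov 7, 2026 + 8 days = Nov 15, 2026.
Comparing: typesetting is finalized on Oct 28, 2026 vs the article appears online on Nov 15, 2026. Earlier: typesetting is finalized.

Typesetting is finalized — October 28, 2026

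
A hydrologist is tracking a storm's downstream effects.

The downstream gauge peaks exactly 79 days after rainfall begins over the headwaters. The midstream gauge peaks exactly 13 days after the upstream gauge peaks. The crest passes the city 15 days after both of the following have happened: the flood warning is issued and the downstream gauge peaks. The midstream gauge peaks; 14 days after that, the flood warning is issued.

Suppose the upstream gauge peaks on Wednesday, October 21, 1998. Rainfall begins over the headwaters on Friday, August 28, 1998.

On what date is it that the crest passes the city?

Wednesday, December 2, 1998

The upstream gauge peaks: Oct 21, 1998.
The midstream gauge peaks: Oct 21, 1998 + 13 days = Nov 3, 1998.
The flood warning is issued: Nov 3, 1998 + 14 days = Nov 17, 1998.
Rainfall begins over the headwaters: Aug 28, 1998.
The downstream gauge peaks: Aug 28, 1998 + 79 days = Nov 15, 1998.
Both prerequisites met — the flood warning is issued (Nov 17, 1998), the downstream gauge peaks (Nov 15, 1998); the later is Nov 17, 1998.
The crest passes the city: Nov 17, 1998 + 15 days = Dec 2, 1998.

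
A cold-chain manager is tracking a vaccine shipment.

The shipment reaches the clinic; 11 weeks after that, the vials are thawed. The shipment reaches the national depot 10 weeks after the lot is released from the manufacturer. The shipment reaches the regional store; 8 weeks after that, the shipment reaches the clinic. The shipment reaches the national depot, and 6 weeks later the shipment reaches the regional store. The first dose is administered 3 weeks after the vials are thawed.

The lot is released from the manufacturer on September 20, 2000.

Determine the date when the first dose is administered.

June 13, 2001

The lot is released from the manufacturer: Sep 20, 2000.
The shipment reaches the national depot: Sep 20, 2000 + 10 weeks = Nov 29, 2000.
The shipment reaches the regional store: Nov 29, 2000 + 6 weeks = Jan 10, 2001.
The shipment reaches the clinic: Jan 10, 2001 + 8 weeks = Mar 7, 2001.
The vials are thawed: Mar 7, 2001 + 11 weeks = May 23, 2001.
The first dose is administered: May 23, 2001 + 3 weeks = Jun 13, 2001.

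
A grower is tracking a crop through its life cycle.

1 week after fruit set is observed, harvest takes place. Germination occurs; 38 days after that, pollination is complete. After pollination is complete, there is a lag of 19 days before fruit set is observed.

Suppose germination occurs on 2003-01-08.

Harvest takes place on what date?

Germination occurs: Jan 8, 2003.
Pollination is complete: Jan 8, 2003 + 38 days = Feb 15, 2003.
Fruit set is observed: Feb 15, 2003 + 19 days = Mar 6, 2003.
Harvest takes place: Mar 6, 2003 + 1 week = Mar 13, 2003.

2003-03-13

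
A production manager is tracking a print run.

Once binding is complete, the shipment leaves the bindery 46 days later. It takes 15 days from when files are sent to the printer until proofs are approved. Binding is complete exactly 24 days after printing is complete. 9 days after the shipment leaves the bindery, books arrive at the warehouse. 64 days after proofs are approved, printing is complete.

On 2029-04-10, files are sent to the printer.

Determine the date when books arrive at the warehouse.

Files are sent to the printer: Apr 10, 2029.
Proofs are approved: Apr 10, 2029 + 15 days = Apr 25, 2029.
Printing is complete: Apr 25, 2029 + 64 days = Jun 28, 2029.
Binding is complete: Jun 28, 2029 + 24 days = Jul 22, 2029.
The shipment leaves the bindery: Jul 22, 2029 + 46 days = Sep 6, 2029.
Books arrive at the warehouse: Sep 6, 2029 + 9 days = Sep 15, 2029.

2029-09-15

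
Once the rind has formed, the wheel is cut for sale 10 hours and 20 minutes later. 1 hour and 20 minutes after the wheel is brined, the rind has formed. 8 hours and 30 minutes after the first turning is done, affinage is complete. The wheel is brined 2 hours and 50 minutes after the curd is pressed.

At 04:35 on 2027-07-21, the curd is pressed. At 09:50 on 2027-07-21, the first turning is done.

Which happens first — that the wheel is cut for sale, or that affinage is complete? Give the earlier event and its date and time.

The curd is pressed: 04:35 Jul 21, 2027.
The wheel is brined: 04:35 Jul 21, 2027 + 2h50m = 07:25 Jul 21, 2027.
The rind has formed: 07:25 Jul 21, 2027 + 1h20m = 08:45 Jul 21, 2027.
The wheel is cut for sale: 08:45 Jul 21, 2027 + 10h20m = 19:05 Jul 21, 2027.
The first turning is done: 09:50 Jul 21, 2027.
Affinage is complete: 09:50 Jul 21, 2027 + 8h30m = 18:20 Jul 21, 2027.
Comparing: the wheel is cut for sale at 19:05 Jul 21, 2027 vs affinage is complete at 18:20 Jul 21, 2027. Earlier: affinage is complete.

Affinage is complete — 18:20 on 2027-07-21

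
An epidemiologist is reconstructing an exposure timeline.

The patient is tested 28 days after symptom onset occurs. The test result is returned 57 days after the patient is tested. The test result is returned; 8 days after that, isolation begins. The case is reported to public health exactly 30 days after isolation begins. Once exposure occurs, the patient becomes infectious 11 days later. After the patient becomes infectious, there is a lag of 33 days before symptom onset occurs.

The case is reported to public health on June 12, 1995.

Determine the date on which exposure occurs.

December 27, 1994

The case is reported to public health: Jun 12, 1995.
Isolation begins: Jun 12, 1995 − 30 days = May 13, 1995.
The test result is returned: May 13, 1995 − 8 days = May 5, 1995.
The patient is tested: May 5, 1995 − 57 days = Mar 9, 1995.
Symptom onset occurs: Mar 9, 1995 − 28 days = Feb 9, 1995.
The patient becomes infectious: Feb 9, 1995 − 33 days = Jan 7, 1995.
Exposure occurs: Jan 7, 1995 − 11 days = Dec 27, 1994.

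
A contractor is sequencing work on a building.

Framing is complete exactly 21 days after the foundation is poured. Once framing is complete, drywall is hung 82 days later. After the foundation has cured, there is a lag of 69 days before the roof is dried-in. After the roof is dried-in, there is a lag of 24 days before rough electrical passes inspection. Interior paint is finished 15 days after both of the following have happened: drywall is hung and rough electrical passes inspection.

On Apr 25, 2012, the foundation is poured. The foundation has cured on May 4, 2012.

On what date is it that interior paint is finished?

The foundation is poured: Apr 25, 2012.
Framing is complete: Apr 25, 2012 + 21 days = May 16, 2012.
Drywall is hung: May 16, 2012 + 82 days = Aug 6, 2012.
The foundation has cured: May 4, 2012.
The roof is dried-in: May 4, 2012 + 69 days = Jul 12, 2012.
Rough electrical passes inspection: Jul 12, 2012 + 24 days = Aug 5, 2012.
Both prerequisites met — drywall is hung (Aug 6, 2012), rough electrical passes inspection (Aug 5, 2012); the later is Aug 6, 2012.
Interior paint is finished: Aug 6, 2012 + 15 days = Aug 21, 2012.

Aug 21, 2012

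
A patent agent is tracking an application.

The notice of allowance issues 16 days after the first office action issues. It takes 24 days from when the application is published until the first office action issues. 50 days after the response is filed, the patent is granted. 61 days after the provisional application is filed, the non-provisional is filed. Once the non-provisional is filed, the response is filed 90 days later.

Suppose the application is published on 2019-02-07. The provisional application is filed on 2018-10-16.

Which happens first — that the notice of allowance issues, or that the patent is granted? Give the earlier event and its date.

The application is published: Feb 7, 2019.
The first office action issues: Feb 7, 2019 + 24 days = Mar 3, 2019.
The notice of allowance issues: Mar 3, 2019 + 16 days = Mar 19, 2019.
The provisional application is filed: Oct 16, 2018.
The non-provisional is filed: Oct 16, 2018 + 61 days = Dec 16, 2018.
The response is filed: Dec 16, 2018 + 90 days = Mar 16, 2019.
The patent is granted: Mar 16, 2019 + 50 days = May 5, 2019.
Comparing: the notice of allowance issues on Mar 19, 2019 vs the patent is granted on May 5, 2019. Earlier: the notice of allowance issues.

The notice of allowance issues — 2019-03-19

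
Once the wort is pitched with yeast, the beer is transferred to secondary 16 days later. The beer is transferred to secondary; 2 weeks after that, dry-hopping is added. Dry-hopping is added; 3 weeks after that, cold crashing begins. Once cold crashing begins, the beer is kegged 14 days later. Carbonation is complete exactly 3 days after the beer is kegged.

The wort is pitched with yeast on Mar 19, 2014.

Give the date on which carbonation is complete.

The wort is pitched with yeast: Mar 19, 2014.
The beer is transferred to secondary: Mar 19, 2014 + 16 days = Apr 4, 2014.
Dry-hopping is added: Apr 4, 2014 + 2 weeks = Apr 18, 2014.
Cold crashing begins: Apr 18, 2014 + 3 weeks = May 9, 2014.
The beer is kegged: May 9, 2014 + 14 days = May 23, 2014.
Carbonation is complete: May 23, 2014 + 3 days = May 26, 2014.

May 26, 2014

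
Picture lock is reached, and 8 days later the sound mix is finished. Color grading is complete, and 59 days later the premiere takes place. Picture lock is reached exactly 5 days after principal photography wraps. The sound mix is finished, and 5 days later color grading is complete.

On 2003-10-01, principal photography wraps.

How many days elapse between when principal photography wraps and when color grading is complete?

Causal path: principal photography wraps → picture lock is reached → the sound mix is finished → color grading is complete.
Total delay along the path: 5 + 8 + 5 = 18 days.

18 days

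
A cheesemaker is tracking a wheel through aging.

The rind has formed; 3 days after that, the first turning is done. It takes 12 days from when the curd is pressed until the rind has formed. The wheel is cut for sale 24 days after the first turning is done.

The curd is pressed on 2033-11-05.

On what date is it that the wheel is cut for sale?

The curd is pressed: Nov 5, 2033.
The rind has formed: Nov 5, 2033 + 12 days = Nov 17, 2033.
The first turning is done: Nov 17, 2033 + 3 days = Nov 20, 2033.
The wheel is cut for sale: Nov 20, 2033 + 24 days = Dec 14, 2033.

2033-12-14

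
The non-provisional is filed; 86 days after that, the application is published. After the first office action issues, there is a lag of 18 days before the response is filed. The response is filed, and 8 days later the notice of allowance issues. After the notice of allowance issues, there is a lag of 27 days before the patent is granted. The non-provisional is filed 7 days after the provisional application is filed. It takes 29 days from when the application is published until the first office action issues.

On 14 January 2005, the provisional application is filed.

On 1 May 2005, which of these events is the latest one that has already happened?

The application is published

The provisional application is filed: Jan 14, 2005.
The non-provisional is filed: Jan 14, 2005 + 7 days = Jan 21, 2005.
The application is published: Jan 21, 2005 + 86 days = Apr 17, 2005.
The first office action issues: Apr 17, 2005 + 29 days = May 16, 2005.
The response is filed: May 16, 2005 + 18 days = Jun 3, 2005.
The notice of allowance issues: Jun 3, 2005 + 8 days = Jun 11, 2005.
The patent is granted: Jun 11, 2005 + 27 days = Jul 8, 2005.
May 1, 2005 falls between when the application is published (Apr 17, 2005) and when the first office action issues (May 16, 2005).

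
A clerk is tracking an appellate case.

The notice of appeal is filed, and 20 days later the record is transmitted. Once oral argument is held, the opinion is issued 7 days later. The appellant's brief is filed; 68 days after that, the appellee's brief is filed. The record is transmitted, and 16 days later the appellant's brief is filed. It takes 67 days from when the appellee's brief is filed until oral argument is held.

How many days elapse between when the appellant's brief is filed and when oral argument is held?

135 days

Causal path: the appellant's brief is filed → the appellee's brief is filed → oral argument is held.
Total delay along the path: 68 + 67 = 135 days.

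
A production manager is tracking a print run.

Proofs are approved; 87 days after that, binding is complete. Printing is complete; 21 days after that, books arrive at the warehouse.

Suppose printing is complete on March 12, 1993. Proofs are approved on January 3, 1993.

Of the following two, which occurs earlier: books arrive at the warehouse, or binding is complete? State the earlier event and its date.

Printing is complete: Mar 12, 1993.
Books arrive at the warehouse: Mar 12, 1993 + 21 days = Apr 2, 1993.
Proofs are approved: Jan 3, 1993.
Binding is complete: Jan 3, 1993 + 87 days = Mar 31, 1993.
Comparing: books arrive at the warehouse on Apr 2, 1993 vs binding is complete on Mar 31, 1993. Earlier: binding is complete.

Binding is complete — March 31, 1993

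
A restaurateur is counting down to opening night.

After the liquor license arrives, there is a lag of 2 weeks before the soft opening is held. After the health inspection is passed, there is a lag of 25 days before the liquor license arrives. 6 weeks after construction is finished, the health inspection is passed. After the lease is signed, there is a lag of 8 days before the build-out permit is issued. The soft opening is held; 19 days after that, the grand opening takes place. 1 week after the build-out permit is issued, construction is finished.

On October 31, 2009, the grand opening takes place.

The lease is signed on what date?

July 8, 2009

The grand opening takes place: Oct 31, 2009.
The soft opening is held: Oct 31, 2009 − 19 days = Oct 12, 2009.
The liquor license arrives: Oct 12, 2009 − 2 weeks = Sep 28, 2009.
The health inspection is passed: Sep 28, 2009 − 25 days = Sep 3, 2009.
Construction is finished: Sep 3, 2009 − 6 weeks = Jul 23, 2009.
The build-out permit is issued: Jul 23, 2009 − 1 week = Jul 16, 2009.
The lease is signed: Jul 16, 2009 − 8 days = Jul 8, 2009.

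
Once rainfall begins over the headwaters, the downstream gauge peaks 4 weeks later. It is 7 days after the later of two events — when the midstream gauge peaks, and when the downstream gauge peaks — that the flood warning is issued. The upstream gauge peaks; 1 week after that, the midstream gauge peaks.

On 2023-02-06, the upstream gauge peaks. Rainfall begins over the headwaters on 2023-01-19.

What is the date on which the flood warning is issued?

The upstream gauge peaks: Feb 6, 2023.
The midstream gauge peaks: Feb 6, 2023 + 1 week = Feb 13, 2023.
Rainfall begins over the headwaters: Jan 19, 2023.
The downstream gauge peaks: Jan 19, 2023 + 4 weeks = Feb 16, 2023.
Both prerequisites met — the midstream gauge peaks (Feb 13, 2023), the downstream gauge peaks (Feb 16, 2023); the later is Feb 16, 2023.
The flood warning is issued: Feb 16, 2023 + 7 days = Feb 23, 2023.

2023-02-23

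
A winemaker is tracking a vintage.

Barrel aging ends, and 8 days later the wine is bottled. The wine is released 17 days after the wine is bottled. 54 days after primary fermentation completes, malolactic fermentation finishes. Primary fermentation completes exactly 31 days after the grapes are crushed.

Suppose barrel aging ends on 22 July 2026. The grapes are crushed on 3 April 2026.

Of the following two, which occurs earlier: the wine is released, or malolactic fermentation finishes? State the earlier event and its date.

Malolactic fermentation finishes — 27 June 2026

Barrel aging ends: Jul 22, 2026.
The wine is bottled: Jul 22, 2026 + 8 days = Jul 30, 2026.
The wine is released: Jul 30, 2026 + 17 days = Aug 16, 2026.
The grapes are crushed: Apr 3, 2026.
Primary fermentation completes: Apr 3, 2026 + 31 days = May 4, 2026.
Malolactic fermentation finishes: May 4, 2026 + 54 days = Jun 27, 2026.
Comparing: the wine is released on Aug 16, 2026 vs malolactic fermentation finishes on Jun 27, 2026. Earlier: malolactic fermentation finishes.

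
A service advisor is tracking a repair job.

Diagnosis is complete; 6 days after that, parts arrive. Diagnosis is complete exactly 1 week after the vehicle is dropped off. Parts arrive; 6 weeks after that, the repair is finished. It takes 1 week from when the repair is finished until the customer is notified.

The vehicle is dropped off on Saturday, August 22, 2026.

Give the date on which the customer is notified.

Friday, October 23, 2026

The vehicle is dropped off: Aug 22, 2026.
Diagnosis is complete: Aug 22, 2026 + 1 week = Aug 29, 2026.
Parts arrive: Aug 29, 2026 + 6 days = Sep 4, 2026.
The repair is finished: Sep 4, 2026 + 6 weeks = Oct 16, 2026.
The customer is notified: Oct 16, 2026 + 1 week = Oct 23, 2026.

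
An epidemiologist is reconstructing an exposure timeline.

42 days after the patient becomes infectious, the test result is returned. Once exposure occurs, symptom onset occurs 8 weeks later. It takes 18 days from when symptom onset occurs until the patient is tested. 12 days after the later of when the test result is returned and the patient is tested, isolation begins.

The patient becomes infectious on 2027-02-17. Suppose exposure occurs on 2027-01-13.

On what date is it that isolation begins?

The patient becomes infectious: Feb 17, 2027.
The test result is returned: Feb 17, 2027 + 42 days = Mar 31, 2027.
Exposure occurs: Jan 13, 2027.
Symptom onset occurs: Jan 13, 2027 + 8 weeks = Mar 10, 2027.
The patient is tested: Mar 10, 2027 + 18 days = Mar 28, 2027.
Both prerequisites met — the test result is returned (Mar 31, 2027), the patient is tested (Mar 28, 2027); the later is Mar 31, 2027.
Isolation begins: Mar 31, 2027 + 12 days = Apr 12, 2027.

2027-04-12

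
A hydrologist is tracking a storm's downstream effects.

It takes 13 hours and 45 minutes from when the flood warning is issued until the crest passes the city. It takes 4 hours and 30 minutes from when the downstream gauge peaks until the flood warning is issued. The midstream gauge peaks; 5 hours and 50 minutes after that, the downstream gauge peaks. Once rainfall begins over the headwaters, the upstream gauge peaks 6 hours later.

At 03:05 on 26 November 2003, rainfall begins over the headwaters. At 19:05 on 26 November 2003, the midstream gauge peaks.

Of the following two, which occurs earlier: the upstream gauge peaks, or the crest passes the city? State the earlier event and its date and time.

Rainfall begins over the headwaters: 03:05 Nov 26, 2003.
The upstream gauge peaks: 03:05 Nov 26, 2003 + 6h = 09:05 Nov 26, 2003.
The midstream gauge peaks: 19:05 Nov 26, 2003.
The downstream gauge peaks: 19:05 Nov 26, 2003 + 5h50m = 00:55 Nov 27, 2003.
The flood warning is issued: 00:55 Nov 27, 2003 + 4h30m = 05:25 Nov 27, 2003.
The crest passes the city: 05:25 Nov 27, 2003 + 13h45m = 19:10 Nov 27, 2003.
Comparing: the upstream gauge peaks at 09:05 Nov 26, 2003 vs the crest passes the city at 19:10 Nov 27, 2003. Earlier: the upstream gauge peaks.

The upstream gauge peaks — 09:05 on 26 November 2003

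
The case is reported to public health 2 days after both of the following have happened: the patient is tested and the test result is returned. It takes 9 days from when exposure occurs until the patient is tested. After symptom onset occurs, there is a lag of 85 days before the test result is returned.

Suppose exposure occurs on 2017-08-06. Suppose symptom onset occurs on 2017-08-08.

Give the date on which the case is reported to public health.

Exposure occurs: Aug 6, 2017.
The patient is tested: Aug 6, 2017 + 9 days = Aug 15, 2017.
Symptom onset occurs: Aug 8, 2017.
The test result is returned: Aug 8, 2017 + 85 days = Nov 1, 2017.
Both prerequisites met — the patient is tested (Aug 15, 2017), the test result is returned (Nov 1, 2017); the later is Nov 1, 2017.
The case is reported to public health: Nov 1, 2017 + 2 days = Nov 3, 2017.

2017-11-03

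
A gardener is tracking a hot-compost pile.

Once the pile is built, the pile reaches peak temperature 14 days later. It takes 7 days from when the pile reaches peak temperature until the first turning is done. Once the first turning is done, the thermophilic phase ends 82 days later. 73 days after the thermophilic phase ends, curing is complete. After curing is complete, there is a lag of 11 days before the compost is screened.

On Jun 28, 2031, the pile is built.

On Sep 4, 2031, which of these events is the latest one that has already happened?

The first turning is done

The pile is built: Jun 28, 2031.
The pile reaches peak temperature: Jun 28, 2031 + 14 days = Jul 12, 2031.
The first turning is done: Jul 12, 2031 + 7 days = Jul 19, 2031.
The thermophilic phase ends: Jul 19, 2031 + 82 days = Oct 9, 2031.
Curing is complete: Oct 9, 2031 + 73 days = Dec 21, 2031.
The compost is screened: Dec 21, 2031 + 11 days = Jan 1, 2032.
Sep 4, 2031 falls between when the first turning is done (Jul 19, 2031) and when the thermophilic phase ends (Oct 9, 2031).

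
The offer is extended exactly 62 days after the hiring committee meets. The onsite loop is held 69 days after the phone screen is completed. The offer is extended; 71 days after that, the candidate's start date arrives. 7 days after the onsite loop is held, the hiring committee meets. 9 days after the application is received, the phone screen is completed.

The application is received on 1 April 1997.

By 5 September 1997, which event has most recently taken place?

The offer is extended

The application is received: Apr 1, 1997.
The phone screen is completed: Apr 1, 1997 + 9 days = Apr 10, 1997.
The onsite loop is held: Apr 10, 1997 + 69 days = Jun 18, 1997.
The hiring committee meets: Jun 18, 1997 + 7 days = Jun 25, 1997.
The offer is extended: Jun 25, 1997 + 62 days = Aug 26, 1997.
The candidate's start date arrives: Aug 26, 1997 + 71 days = Nov 5, 1997.
Sep 5, 1997 falls between when the offer is extended (Aug 26, 1997) and when the candidate's start date arrives (Nov 5, 1997).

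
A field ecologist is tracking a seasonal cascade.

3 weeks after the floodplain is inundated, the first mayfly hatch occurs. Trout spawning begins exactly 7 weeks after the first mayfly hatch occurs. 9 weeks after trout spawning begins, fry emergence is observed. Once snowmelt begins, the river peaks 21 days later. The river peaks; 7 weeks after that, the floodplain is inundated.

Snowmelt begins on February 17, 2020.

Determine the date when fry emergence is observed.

Snowmelt begins: Feb 17, 2020.
The river peaks: Feb 17, 2020 + 21 days = Mar 9, 2020.
The floodplain is inundated: Mar 9, 2020 + 7 weeks = Apr 27, 2020.
The first mayfly hatch occurs: Apr 27, 2020 + 3 weeks = May 18, 2020.
Trout spawning begins: May 18, 2020 + 7 weeks = Jul 6, 2020.
Fry emergence is observed: Jul 6, 2020 + 9 weeks = Sep 7, 2020.

September 7, 2020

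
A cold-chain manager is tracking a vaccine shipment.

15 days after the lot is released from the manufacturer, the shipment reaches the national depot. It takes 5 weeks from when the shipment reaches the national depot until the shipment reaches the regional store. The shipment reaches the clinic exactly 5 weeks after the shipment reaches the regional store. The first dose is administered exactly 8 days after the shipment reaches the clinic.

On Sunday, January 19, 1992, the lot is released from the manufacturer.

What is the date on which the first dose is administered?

Tuesday, April 21, 1992

The lot is released from the manufacturer: Jan 19, 1992.
The shipment reaches the national depot: Jan 19, 1992 + 15 days = Feb 3, 1992.
The shipment reaches the regional store: Feb 3, 1992 + 5 weeks = Mar 9, 1992.
The shipment reaches the clinic: Mar 9, 1992 + 5 weeks = Apr 13, 1992.
The first dose is administered: Apr 13, 1992 + 8 days = Apr 21, 1992.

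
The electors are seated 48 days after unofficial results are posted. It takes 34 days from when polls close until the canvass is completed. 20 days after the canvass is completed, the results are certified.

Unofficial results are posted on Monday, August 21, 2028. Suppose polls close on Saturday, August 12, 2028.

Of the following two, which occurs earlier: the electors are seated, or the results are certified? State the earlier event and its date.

Unofficial results are posted: Aug 21, 2028.
The electors are seated: Aug 21, 2028 + 48 days = Oct 8, 2028.
Polls close: Aug 12, 2028.
The canvass is completed: Aug 12, 2028 + 34 days = Sep 15, 2028.
The results are certified: Sep 15, 2028 + 20 days = Oct 5, 2028.
Comparing: the electors are seated on Oct 8, 2028 vs the results are certified on Oct 5, 2028. Earlier: the results are certified.

The results are certified — Thursday, October 5, 2028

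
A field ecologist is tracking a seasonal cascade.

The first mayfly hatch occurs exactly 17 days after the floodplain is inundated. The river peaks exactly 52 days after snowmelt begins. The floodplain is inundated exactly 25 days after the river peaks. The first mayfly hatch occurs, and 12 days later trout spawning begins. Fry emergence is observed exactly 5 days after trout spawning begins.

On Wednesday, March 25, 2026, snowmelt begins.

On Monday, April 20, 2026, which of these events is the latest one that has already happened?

Snowmelt begins

Snowmelt begins: Mar 25, 2026.
The river peaks: Mar 25, 2026 + 52 days = May 16, 2026.
The floodplain is inundated: May 16, 2026 + 25 days = Jun 10, 2026.
The first mayfly hatch occurs: Jun 10, 2026 + 17 days = Jun 27, 2026.
Trout spawning begins: Jun 27, 2026 + 12 days = Jul 9, 2026.
Fry emergence is observed: Jul 9, 2026 + 5 days = Jul 14, 2026.
Apr 20, 2026 falls between when snowmelt begins (Mar 25, 2026) and when the river peaks (May 16, 2026).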